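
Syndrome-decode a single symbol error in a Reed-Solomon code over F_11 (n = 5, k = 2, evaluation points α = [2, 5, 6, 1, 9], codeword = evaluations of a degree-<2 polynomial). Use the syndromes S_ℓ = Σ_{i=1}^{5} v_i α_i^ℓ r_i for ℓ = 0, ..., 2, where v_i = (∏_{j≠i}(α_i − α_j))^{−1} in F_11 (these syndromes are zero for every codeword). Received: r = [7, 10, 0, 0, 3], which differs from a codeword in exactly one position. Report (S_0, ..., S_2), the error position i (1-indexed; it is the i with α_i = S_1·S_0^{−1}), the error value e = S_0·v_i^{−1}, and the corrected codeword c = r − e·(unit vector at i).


S = (10, 10, 10), error at position 4, error magnitude e = 5, c = [7, 10, 0, 6, 3].

Step 1: column multipliers v_i = (∏_{j≠i}(α_i − α_j))^{−1} mod 11.
  i = 1 (α = 2): (2−5)(2−6)(2−1)(2−9) = (−3)·(−4)·1·(−7) = −84 ≡ 4, so v_1 = 4^{−1} = 3 (mod 11).
  i = 2 (α = 5): (5−2)(5−6)(5−1)(5−9) = 3·(−1)·4·(−4) = 48 ≡ 4, so v_2 = 4^{−1} = 3 (mod 11).
  i = 3 (α = 6): (6−2)(6−5)(6−1)(6−9) = 4·1·5·(−3) = −60 ≡ 6, so v_3 = 6^{−1} = 2 (mod 11).
  i = 4 (α = 1): (1−2)(1−5)(1−6)(1−9) = (−1)·(−4)·(−5)·(−8) = 160 ≡ 6, so v_4 = 6^{−1} = 2 (mod 11).
  i = 5 (α = 9): (9−2)(9−5)(9−6)(9−1) = 7·4·3·8 = 672 ≡ 1, so v_5 = 1^{−1} = 1 (mod 11).
  v = [3, 3, 2, 2, 1].
Step 2: syndromes of r = [7, 10, 0, 0, 3] (all sums mod 11).
  S_0 = Σ v_i r_i = 3·7 + 3·10 + 2·0 + 2·0 + 1·3 = 54 ≡ 10.
  S_1 = Σ v_i α_i r_i = 3·2·7 + 3·5·10 + 2·6·0 + 2·1·0 + 1·9·3 = 219 ≡ 10.
  α_i^2 mod 11 = [4, 3, 3, 1, 4].
  S_2 = Σ v_i α_i^2 r_i = 3·4·7 + 3·3·10 + 2·3·0 + 2·1·0 + 1·4·3 = 186 ≡ 10.
  S = (10, 10, 10) ≠ 0, so r is not a codeword (an error is present).
Step 3: locate the error. For a single error e at position i, S_ℓ = v_i·e·α_i^ℓ, so α_err = S_1/S_0.
  S_0^{−1} = 10^{−1} = 10 (mod 11), so α_err = 10·10 = 100 ≡ 1 = α_4. Error position i = 4.
  Consistency check: S_2/S_1 = 10·10 = 100 ≡ 1 = α_err ✓ (single-error assumption holds).
Step 4: error magnitude e = S_0/v_4 = S_0·∏_{j≠4}(α_4 − α_j) = 10·6 = 60 ≡ 5 (mod 11).
Step 5: correct position 4: c_4 = r_4 − e = 0 − 5 ≡ 6 (mod 11). Hence c = [7, 10, 0, 6, 3].
  Check: interpolating c through the α_i gives m(x) = 5 + 1·x (degree < 2) with m(α_i) = c_i for every i, so c is indeed a codeword.


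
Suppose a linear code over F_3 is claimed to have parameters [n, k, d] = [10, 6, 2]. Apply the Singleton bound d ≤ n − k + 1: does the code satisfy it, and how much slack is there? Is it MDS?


Singleton RHS = n − k + 1 = 5, slack = 3, bound satisfied, not MDS.

Singleton bound: d ≤ n − k + 1.
Here n = 10, k = 6, so n − k + 1 = 5.
Given d = 2, check d ≤ 5: YES.
Slack = (n − k + 1) − d = 3.
The code is NOT MDS (slack = 3 > 0).
Description: the claimed parameters are [10, 6, 2]_3; such a code would be non-MDS.


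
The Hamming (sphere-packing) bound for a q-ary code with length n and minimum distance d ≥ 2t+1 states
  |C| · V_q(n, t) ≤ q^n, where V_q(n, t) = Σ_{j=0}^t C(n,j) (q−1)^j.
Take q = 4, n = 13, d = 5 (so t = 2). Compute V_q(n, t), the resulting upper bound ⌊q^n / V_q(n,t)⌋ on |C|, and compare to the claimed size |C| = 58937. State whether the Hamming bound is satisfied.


V_q(n, t) = 742, q^n = 67108864, Hamming bound = 90443, |C| = 58937 ≤ bound (satisfied).

Step 1: Compute V_q(n, t) = Σ_{j=0}^2 C(n, j) (q−1)^j.
  j = 0: C(13,0)·(3)^0 = 1·1 = 1.
  j = 1: C(13,1)·(3)^1 = 13·3 = 39.
  j = 2: C(13,2)·(3)^2 = 78·9 = 702.
  V_q(n, t) = 1 + 39 + 702 = 742.
Step 2: q^n = 4^13 = 67108864.
Step 3: Hamming bound ⌊q^n / V_q(n,t)⌋ = ⌊67108864/742⌋ = 90443.
Step 4: Compare |C| = 58937 to 90443: satisfied.
The claimed |C| lies below the Hamming bound.


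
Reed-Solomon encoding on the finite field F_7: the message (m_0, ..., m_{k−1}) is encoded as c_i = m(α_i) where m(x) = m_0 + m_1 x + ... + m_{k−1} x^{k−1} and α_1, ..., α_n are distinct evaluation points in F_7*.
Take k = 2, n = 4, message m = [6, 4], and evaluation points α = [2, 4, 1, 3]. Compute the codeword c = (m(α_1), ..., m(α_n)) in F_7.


c = [0, 1, 3, 4]

Message polynomial: m(x) = 6 + 4·x (mod 7).
For each evaluation point α_i, compute m(α_i) mod 7:
  α_1 = 2: Horner steps 4 → 0, so m(2) = 0.
  α_2 = 4: Horner steps 4 → 1, so m(4) = 1.
  α_3 = 1: Horner steps 4 → 3, so m(1) = 3.
  α_4 = 3: Horner steps 4 → 4, so m(3) = 4.
Codeword c = [0, 1, 3, 4] ∈ F_7^4.


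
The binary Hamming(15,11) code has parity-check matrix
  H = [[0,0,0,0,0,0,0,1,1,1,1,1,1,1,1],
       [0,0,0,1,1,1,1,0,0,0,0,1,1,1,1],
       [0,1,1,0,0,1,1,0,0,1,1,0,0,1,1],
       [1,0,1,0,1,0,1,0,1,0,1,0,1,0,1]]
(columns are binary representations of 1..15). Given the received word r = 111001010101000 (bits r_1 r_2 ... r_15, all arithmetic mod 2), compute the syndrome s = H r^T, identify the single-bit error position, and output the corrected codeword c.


s = (1, 0, 0, 0)^T, error position = 8, corrected codeword c = 111001000101000

Compute s = H r^T mod 2 one row at a time:
  s_1 = 1 + 0 + 1 + 0 + 1 + 0 + 0 + 0 = 3 ≡ 1 (mod 2).
  s_2 = 0 + 0 + 1 + 0 + 1 + 0 + 0 + 0 = 2 ≡ 0 (mod 2).
  s_3 = 1 + 1 + 1 + 0 + 1 + 0 + 0 + 0 = 4 ≡ 0 (mod 2).
  s_4 = 1 + 1 + 0 + 0 + 0 + 0 + 0 + 0 = 2 ≡ 0 (mod 2).
s = (1, 0, 0, 0)^T — this equals column 8 of H (binary 1000), so error is at position 8.
Correct: flip bit 8 of r = 111001010101000 to get c = 111001000101000.


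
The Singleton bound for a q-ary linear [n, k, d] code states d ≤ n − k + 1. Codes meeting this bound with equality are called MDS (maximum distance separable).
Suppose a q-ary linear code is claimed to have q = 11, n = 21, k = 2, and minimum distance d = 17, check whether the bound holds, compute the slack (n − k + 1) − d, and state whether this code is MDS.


Singleton RHS = n − k + 1 = 20, slack = 3, bound satisfied, not MDS.

Singleton bound: d ≤ n − k + 1.
Here n = 21, k = 2, so n − k + 1 = 20.
Given d = 17, check d ≤ 20: YES.
Slack = (n − k + 1) − d = 3.
The code is NOT MDS (slack = 3 > 0).
Description: the claimed parameters are [21, 2, 17]_11; such a code would be non-MDS.


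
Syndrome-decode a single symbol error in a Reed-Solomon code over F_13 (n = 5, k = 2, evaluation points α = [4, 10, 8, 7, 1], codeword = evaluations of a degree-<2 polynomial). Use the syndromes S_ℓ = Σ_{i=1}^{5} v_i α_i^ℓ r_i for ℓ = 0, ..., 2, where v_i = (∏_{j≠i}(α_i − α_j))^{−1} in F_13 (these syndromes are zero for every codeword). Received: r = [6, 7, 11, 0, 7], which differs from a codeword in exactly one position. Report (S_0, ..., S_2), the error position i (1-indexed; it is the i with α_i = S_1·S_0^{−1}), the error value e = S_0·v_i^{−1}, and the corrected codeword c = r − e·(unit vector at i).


S = (7, 7, 7), error at position 5, error magnitude e = 8, c = [6, 7, 11, 0, 12].

Step 1: column multipliers v_i = (∏_{j≠i}(α_i − α_j))^{−1} mod 13.
  i = 1 (α = 4): (4−10)(4−8)(4−7)(4−1) = (−6)·(−4)·(−3)·3 = −216 ≡ 5, so v_1 = 5^{−1} = 8 (mod 13).
  i = 2 (α = 10): (10−4)(10−8)(10−7)(10−1) = 6·2·3·9 = 324 ≡ 12, so v_2 = 12^{−1} = 12 (mod 13).
  i = 3 (α = 8): (8−4)(8−10)(8−7)(8−1) = 4·(−2)·1·7 = −56 ≡ 9, so v_3 = 9^{−1} = 3 (mod 13).
  i = 4 (α = 7): (7−4)(7−10)(7−8)(7−1) = 3·(−3)·(−1)·6 = 54 ≡ 2, so v_4 = 2^{−1} = 7 (mod 13).
  i = 5 (α = 1): (1−4)(1−10)(1−8)(1−7) = (−3)·(−9)·(−7)·(−6) = 1134 ≡ 3, so v_5 = 3^{−1} = 9 (mod 13).
  v = [8, 12, 3, 7, 9].
Step 2: syndromes of r = [6, 7, 11, 0, 7] (all sums mod 13).
  S_0 = Σ v_i r_i = 8·6 + 12·7 + 3·11 + 7·0 + 9·7 = 228 ≡ 7.
  S_1 = Σ v_i α_i r_i = 8·4·6 + 12·10·7 + 3·8·11 + 7·7·0 + 9·1·7 = 1359 ≡ 7.
  α_i^2 mod 13 = [3, 9, 12, 10, 1].
  S_2 = Σ v_i α_i^2 r_i = 8·3·6 + 12·9·7 + 3·12·11 + 7·10·0 + 9·1·7 = 1359 ≡ 7.
  S = (7, 7, 7) ≠ 0, so r is not a codeword (an error is present).
Step 3: locate the error. For a single error e at position i, S_ℓ = v_i·e·α_i^ℓ, so α_err = S_1/S_0.
  S_0^{−1} = 7^{−1} = 2 (mod 13), so α_err = 7·2 = 14 ≡ 1 = α_5. Error position i = 5.
  Consistency check: S_2/S_1 = 7·2 = 14 ≡ 1 = α_err ✓ (single-error assumption holds).
Step 4: error magnitude e = S_0/v_5 = S_0·∏_{j≠5}(α_5 − α_j) = 7·3 = 21 ≡ 8 (mod 13).
Step 5: correct position 5: c_5 = r_5 − e = 7 − 8 ≡ 12 (mod 13). Hence c = [6, 7, 11, 0, 12].
  Check: interpolating c through the α_i gives m(x) = 1 + 11·x (degree < 2) with m(α_i) = c_i for every i, so c is indeed a codeword.


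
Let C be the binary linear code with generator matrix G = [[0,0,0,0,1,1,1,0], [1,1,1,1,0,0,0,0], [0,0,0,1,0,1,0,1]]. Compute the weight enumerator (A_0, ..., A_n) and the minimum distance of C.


Weight distribution: A_0 = 1, A_3 = 2, A_4 = 2, A_5 = 1, A_6 = 1, A_7 = 1. Minimum distance d = 3.

Enumerate all 2^3 = 8 messages m ∈ F_2^3.
For each, compute codeword c = mG in F_2^8, then tally its weight.
  m = 000 → c = 00000000, weight = 0.
  m = 100 → c = 00001110, weight = 3.
  m = 010 → c = 11110000, weight = 4.
  m = 110 → c = 11111110, weight = 7.
  m = 001 → c = 00010101, weight = 3.
  m = 101 → c = 00011011, weight = 4.
  m = 011 → c = 11100101, weight = 5.
  m = 111 → c = 11101011, weight = 6.
Tally weights:
  weight 0: 1 codewords.
  weight 3: 2 codewords.
  weight 4: 2 codewords.
  weight 5: 1 codewords.
  weight 6: 1 codewords.
  weight 7: 1 codewords.
Minimum distance d = smallest w > 0 with A_w > 0 = 3.
Sanity: Σ A_w = 8 = 2^3 = 8 ✓.


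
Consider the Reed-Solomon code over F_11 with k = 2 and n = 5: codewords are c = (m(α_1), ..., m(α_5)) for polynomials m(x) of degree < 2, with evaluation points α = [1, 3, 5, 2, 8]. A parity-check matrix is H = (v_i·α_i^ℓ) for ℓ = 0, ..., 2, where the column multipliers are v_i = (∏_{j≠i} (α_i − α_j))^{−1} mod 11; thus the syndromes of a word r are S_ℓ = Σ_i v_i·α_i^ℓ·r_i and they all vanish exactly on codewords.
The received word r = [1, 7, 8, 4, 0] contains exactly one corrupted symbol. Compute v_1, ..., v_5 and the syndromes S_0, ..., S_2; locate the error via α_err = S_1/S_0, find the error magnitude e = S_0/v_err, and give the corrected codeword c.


S = (10, 6, 8), error at position 3, error magnitude e = 6, c = [1, 7, 2, 4, 0].

Step 1: column multipliers v_i = (∏_{j≠i}(α_i − α_j))^{−1} mod 11.
  i = 1 (α = 1): (1−3)(1−5)(1−2)(1−8) = (−2)·(−4)·(−1)·(−7) = 56 ≡ 1, so v_1 = 1^{−1} = 1 (mod 11).
  i = 2 (α = 3): (3−1)(3−5)(3−2)(3−8) = 2·(−2)·1·(−5) = 20 ≡ 9, so v_2 = 9^{−1} = 5 (mod 11).
  i = 3 (α = 5): (5−1)(5−3)(5−2)(5−8) = 4·2·3·(−3) = −72 ≡ 5, so v_3 = 5^{−1} = 9 (mod 11).
  i = 4 (α = 2): (2−1)(2−3)(2−5)(2−8) = 1·(−1)·(−3)·(−6) = −18 ≡ 4, so v_4 = 4^{−1} = 3 (mod 11).
  i = 5 (α = 8): (8−1)(8−3)(8−5)(8−2) = 7·5·3·6 = 630 ≡ 3, so v_5 = 3^{−1} = 4 (mod 11).
  v = [1, 5, 9, 3, 4].
Step 2: syndromes of r = [1, 7, 8, 4, 0] (all sums mod 11).
  S_0 = Σ v_i r_i = 1·1 + 5·7 + 9·8 + 3·4 + 4·0 = 120 ≡ 10.
  S_1 = Σ v_i α_i r_i = 1·1·1 + 5·3·7 + 9·5·8 + 3·2·4 + 4·8·0 = 490 ≡ 6.
  α_i^2 mod 11 = [1, 9, 3, 4, 9].
  S_2 = Σ v_i α_i^2 r_i = 1·1·1 + 5·9·7 + 9·3·8 + 3·4·4 + 4·9·0 = 580 ≡ 8.
  S = (10, 6, 8) ≠ 0, so r is not a codeword (an error is present).
Step 3: locate the error. For a single error e at position i, S_ℓ = v_i·e·α_i^ℓ, so α_err = S_1/S_0.
  S_0^{−1} = 10^{−1} = 10 (mod 11), so α_err = 6·10 = 60 ≡ 5 = α_3. Error position i = 3.
  Consistency check: S_2/S_1 = 8·2 = 16 ≡ 5 = α_err ✓ (single-error assumption holds).
Step 4: error magnitude e = S_0/v_3 = S_0·∏_{j≠3}(α_3 − α_j) = 10·5 = 50 ≡ 6 (mod 11).
Step 5: correct position 3: c_3 = r_3 − e = 8 − 6 ≡ 2 (mod 11). Hence c = [1, 7, 2, 4, 0].
  Check: interpolating c through the α_i gives m(x) = 9 + 3·x (degree < 2) with m(α_i) = c_i for every i, so c is indeed a codeword.


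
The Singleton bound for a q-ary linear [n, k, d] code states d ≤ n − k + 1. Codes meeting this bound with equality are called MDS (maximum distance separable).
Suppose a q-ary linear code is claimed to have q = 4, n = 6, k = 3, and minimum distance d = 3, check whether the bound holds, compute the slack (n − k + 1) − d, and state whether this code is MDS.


Singleton RHS = n − k + 1 = 4, slack = 1, bound satisfied, not MDS.

Singleton bound: d ≤ n − k + 1.
Here n = 6, k = 3, so n − k + 1 = 4.
Given d = 3, check d ≤ 4: YES.
Slack = (n − k + 1) − d = 1.
The code is NOT MDS (slack = 1 > 0).
Description: the claimed parameters are [6, 3, 3]_4; such a code would be non-MDS.


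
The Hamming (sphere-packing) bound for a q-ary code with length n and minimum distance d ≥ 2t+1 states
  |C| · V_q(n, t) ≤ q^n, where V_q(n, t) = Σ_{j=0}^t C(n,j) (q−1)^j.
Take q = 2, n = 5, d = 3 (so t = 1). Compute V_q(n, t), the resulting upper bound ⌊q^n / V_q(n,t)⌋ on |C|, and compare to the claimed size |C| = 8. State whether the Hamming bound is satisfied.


V_q(n, t) = 6, q^n = 32, Hamming bound = 5, |C| = 8 > bound (violated).

Step 1: Compute V_q(n, t) = Σ_{j=0}^1 C(n, j) (q−1)^j.
  j = 0: C(5,0)·(1)^0 = 1·1 = 1.
  j = 1: C(5,1)·(1)^1 = 5·1 = 5.
  V_q(n, t) = 1 + 5 = 6.
Step 2: q^n = 2^5 = 32.
Step 3: Hamming bound ⌊q^n / V_q(n,t)⌋ = ⌊32/6⌋ = 5.
Step 4: Compare |C| = 8 to 5: violated.
The claimed |C| lies above the Hamming bound, so no 2-ary code of length 5 with d ≥ 3 can have 8 codewords.


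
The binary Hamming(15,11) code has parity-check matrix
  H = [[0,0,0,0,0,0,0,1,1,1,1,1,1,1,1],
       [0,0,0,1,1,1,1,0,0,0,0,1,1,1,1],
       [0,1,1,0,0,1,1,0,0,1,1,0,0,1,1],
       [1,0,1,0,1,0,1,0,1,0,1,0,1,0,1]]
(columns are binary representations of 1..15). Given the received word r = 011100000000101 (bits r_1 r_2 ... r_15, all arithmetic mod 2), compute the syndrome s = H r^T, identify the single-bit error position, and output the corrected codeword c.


s = (0, 1, 1, 1)^T, error position = 7, corrected codeword c = 011100100000101

Compute s = H r^T mod 2 one row at a time:
  s_1 = 0 + 0 + 0 + 0 + 0 + 1 + 0 + 1 = 2 ≡ 0 (mod 2).
  s_2 = 1 + 0 + 0 + 0 + 0 + 1 + 0 + 1 = 3 ≡ 1 (mod 2).
  s_3 = 1 + 1 + 0 + 0 + 0 + 0 + 0 + 1 = 3 ≡ 1 (mod 2).
  s_4 = 0 + 1 + 0 + 0 + 0 + 0 + 1 + 1 = 3 ≡ 1 (mod 2).
s = (0, 1, 1, 1)^T — this equals column 7 of H (binary 0111), so error is at position 7.
Correct: flip bit 7 of r = 011100000000101 to get c = 011100100000101.


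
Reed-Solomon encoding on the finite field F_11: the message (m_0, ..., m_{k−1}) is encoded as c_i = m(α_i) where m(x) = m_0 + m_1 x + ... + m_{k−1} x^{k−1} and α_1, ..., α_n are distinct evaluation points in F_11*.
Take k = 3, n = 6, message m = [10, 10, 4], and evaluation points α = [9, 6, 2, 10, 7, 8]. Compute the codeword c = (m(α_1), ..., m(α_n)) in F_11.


c = [6, 5, 2, 4, 1, 5]

Message polynomial: m(x) = 10 + 10·x + 4·x^2 (mod 11).
For each evaluation point α_i, compute m(α_i) mod 11:
  α_1 = 9: Horner steps 4 → 2 → 6, so m(9) = 6.
  α_2 = 6: Horner steps 4 → 1 → 5, so m(6) = 5.
  α_3 = 2: Horner steps 4 → 7 → 2, so m(2) = 2.
  α_4 = 10: Horner steps 4 → 6 → 4, so m(10) = 4.
  α_5 = 7: Horner steps 4 → 5 → 1, so m(7) = 1.
  α_6 = 8: Horner steps 4 → 9 → 5, so m(8) = 5.
Codeword c = [6, 5, 2, 4, 1, 5] ∈ F_11^6.


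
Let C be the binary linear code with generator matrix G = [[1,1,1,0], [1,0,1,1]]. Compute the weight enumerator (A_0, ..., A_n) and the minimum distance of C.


Weight distribution: A_0 = 1, A_2 = 1, A_3 = 2. Minimum distance d = 2.

Enumerate all 2^2 = 4 messages m ∈ F_2^2.
For each, compute codeword c = mG in F_2^4, then tally its weight.
  m = 00 → c = 0000, weight = 0.
  m = 10 → c = 1110, weight = 3.
  m = 01 → c = 1011, weight = 3.
  m = 11 → c = 0101, weight = 2.
Tally weights:
  weight 0: 1 codewords.
  weight 2: 1 codewords.
  weight 3: 2 codewords.
Minimum distance d = smallest w > 0 with A_w > 0 = 2.
Sanity: Σ A_w = 4 = 2^2 = 4 ✓.


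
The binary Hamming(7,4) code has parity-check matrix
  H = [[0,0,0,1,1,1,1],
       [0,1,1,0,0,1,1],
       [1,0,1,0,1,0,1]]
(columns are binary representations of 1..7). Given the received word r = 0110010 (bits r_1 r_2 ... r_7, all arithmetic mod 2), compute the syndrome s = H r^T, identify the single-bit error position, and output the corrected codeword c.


s = (1, 1, 1)^T, error position = 7, corrected codeword c = 0110011

Compute s = H r^T mod 2 one row at a time:
  s_1 = 0 + 0 + 1 + 0 = 1 ≡ 1 (mod 2).
  s_2 = 1 + 1 + 1 + 0 = 3 ≡ 1 (mod 2).
  s_3 = 0 + 1 + 0 + 0 = 1 ≡ 1 (mod 2).
s = (1, 1, 1)^T — this equals column 7 of H (binary 111), so error is at position 7.
Correct: flip bit 7 of r = 0110010 to get c = 0110011.


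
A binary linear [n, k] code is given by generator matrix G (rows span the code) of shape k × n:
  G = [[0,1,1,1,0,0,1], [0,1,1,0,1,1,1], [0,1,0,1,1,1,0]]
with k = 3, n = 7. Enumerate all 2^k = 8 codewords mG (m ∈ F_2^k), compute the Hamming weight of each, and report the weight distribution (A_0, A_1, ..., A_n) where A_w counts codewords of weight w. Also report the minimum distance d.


Weight distribution: A_0 = 1, A_1 = 1, A_3 = 2, A_4 = 3, A_5 = 1. Minimum distance d = 1.

Enumerate all 2^3 = 8 messages m ∈ F_2^3.
For each, compute codeword c = mG in F_2^7, then tally its weight.
  m = 000 → c = 0000000, weight = 0.
  m = 100 → c = 0111001, weight = 4.
  m = 010 → c = 0110111, weight = 5.
  m = 110 → c = 0001110, weight = 3.
  m = 001 → c = 0101110, weight = 4.
  m = 101 → c = 0010111, weight = 4.
  m = 011 → c = 0011001, weight = 3.
  m = 111 → c = 0100000, weight = 1.
Tally weights:
  weight 0: 1 codewords.
  weight 1: 1 codewords.
  weight 3: 2 codewords.
  weight 4: 3 codewords.
  weight 5: 1 codewords.
Minimum distance d = smallest w > 0 with A_w > 0 = 1.
Sanity: Σ A_w = 8 = 2^3 = 8 ✓.


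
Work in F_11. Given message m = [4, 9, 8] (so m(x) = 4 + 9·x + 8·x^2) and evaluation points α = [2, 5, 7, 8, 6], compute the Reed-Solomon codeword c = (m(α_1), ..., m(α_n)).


c = [10, 7, 8, 5, 5]

Message polynomial: m(x) = 4 + 9·x + 8·x^2 (mod 11).
For each evaluation point α_i, compute m(α_i) mod 11:
  α_1 = 2: Horner steps 8 → 3 → 10, so m(2) = 10.
  α_2 = 5: Horner steps 8 → 5 → 7, so m(5) = 7.
  α_3 = 7: Horner steps 8 → 10 → 8, so m(7) = 8.
  α_4 = 8: Horner steps 8 → 7 → 5, so m(8) = 5.
  α_5 = 6: Horner steps 8 → 2 → 5, so m(6) = 5.
Codeword c = [10, 7, 8, 5, 5] ∈ F_11^5.


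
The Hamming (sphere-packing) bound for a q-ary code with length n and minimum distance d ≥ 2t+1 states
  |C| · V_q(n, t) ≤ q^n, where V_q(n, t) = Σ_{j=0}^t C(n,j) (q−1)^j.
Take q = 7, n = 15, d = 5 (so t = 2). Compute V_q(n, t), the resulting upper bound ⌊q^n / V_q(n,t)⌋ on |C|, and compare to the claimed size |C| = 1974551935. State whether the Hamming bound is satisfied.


V_q(n, t) = 3871, q^n = 4747561509943, Hamming bound = 1226443169, |C| = 1974551935 > bound (violated).

Step 1: Compute V_q(n, t) = Σ_{j=0}^2 C(n, j) (q−1)^j.
  j = 0: C(15,0)·(6)^0 = 1·1 = 1.
  j = 1: C(15,1)·(6)^1 = 15·6 = 90.
  j = 2: C(15,2)·(6)^2 = 105·36 = 3780.
  V_q(n, t) = 1 + 90 + 3780 = 3871.
Step 2: q^n = 7^15 = 4747561509943.
Step 3: Hamming bound ⌊q^n / V_q(n,t)⌋ = ⌊4747561509943/3871⌋ = 1226443169.
Step 4: Compare |C| = 1974551935 to 1226443169: violated.
The claimed |C| lies above the Hamming bound, so no 7-ary code of length 15 with d ≥ 5 can have 1974551935 codewords.


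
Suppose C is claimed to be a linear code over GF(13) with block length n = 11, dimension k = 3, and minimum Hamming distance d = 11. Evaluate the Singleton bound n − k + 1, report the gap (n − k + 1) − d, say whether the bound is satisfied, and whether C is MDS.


Singleton RHS = n − k + 1 = 9, slack = -2, bound violated (no such code; not MDS).

Singleton bound: d ≤ n − k + 1.
Here n = 11, k = 3, so n − k + 1 = 9.
Given d = 11, check d ≤ 9: NO.
Slack = (n − k + 1) − d = -2.
The slack is negative: d = 11 exceeds n − k + 1 = 9 by 2, so the Singleton bound is violated and no linear [11, 3, 11]_13 code can exist. In particular it is not MDS (MDS requires d = n − k + 1 exactly).
Description: the claimed parameters are [11, 3, 11]_13; such a code would be impossible (violates the Singleton bound).


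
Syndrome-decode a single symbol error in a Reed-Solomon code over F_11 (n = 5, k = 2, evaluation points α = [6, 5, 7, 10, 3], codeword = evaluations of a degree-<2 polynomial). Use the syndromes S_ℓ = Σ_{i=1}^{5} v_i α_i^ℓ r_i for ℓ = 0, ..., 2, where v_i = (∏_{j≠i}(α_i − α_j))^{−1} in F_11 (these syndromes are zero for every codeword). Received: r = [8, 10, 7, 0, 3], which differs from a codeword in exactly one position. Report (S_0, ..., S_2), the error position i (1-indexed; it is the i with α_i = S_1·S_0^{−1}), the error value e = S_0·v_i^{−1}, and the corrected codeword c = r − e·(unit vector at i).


S = (5, 2, 3), error at position 3, error magnitude e = 1, c = [8, 10, 6, 0, 3].

Step 1: column multipliers v_i = (∏_{j≠i}(α_i − α_j))^{−1} mod 11.
  i = 1 (α = 6): (6−5)(6−7)(6−10)(6−3) = 1·(−1)·(−4)·3 = 12 ≡ 1, so v_1 = 1^{−1} = 1 (mod 11).
  i = 2 (α = 5): (5−6)(5−7)(5−10)(5−3) = (−1)·(−2)·(−5)·2 = −20 ≡ 2, so v_2 = 2^{−1} = 6 (mod 11).
  i = 3 (α = 7): (7−6)(7−5)(7−10)(7−3) = 1·2·(−3)·4 = −24 ≡ 9, so v_3 = 9^{−1} = 5 (mod 11).
  i = 4 (α = 10): (10−6)(10−5)(10−7)(10−3) = 4·5·3·7 = 420 ≡ 2, so v_4 = 2^{−1} = 6 (mod 11).
  i = 5 (α = 3): (3−6)(3−5)(3−7)(3−10) = (−3)·(−2)·(−4)·(−7) = 168 ≡ 3, so v_5 = 3^{−1} = 4 (mod 11).
  v = [1, 6, 5, 6, 4].
Step 2: syndromes of r = [8, 10, 7, 0, 3] (all sums mod 11).
  S_0 = Σ v_i r_i = 1·8 + 6·10 + 5·7 + 6·0 + 4·3 = 115 ≡ 5.
  S_1 = Σ v_i α_i r_i = 1·6·8 + 6·5·10 + 5·7·7 + 6·10·0 + 4·3·3 = 629 ≡ 2.
  α_i^2 mod 11 = [3, 3, 5, 1, 9].
  S_2 = Σ v_i α_i^2 r_i = 1·3·8 + 6·3·10 + 5·5·7 + 6·1·0 + 4·9·3 = 487 ≡ 3.
  S = (5, 2, 3) ≠ 0, so r is not a codeword (an error is present).
Step 3: locate the error. For a single error e at position i, S_ℓ = v_i·e·α_i^ℓ, so α_err = S_1/S_0.
  S_0^{−1} = 5^{−1} = 9 (mod 11), so α_err = 2·9 = 18 ≡ 7 = α_3. Error position i = 3.
  Consistency check: S_2/S_1 = 3·6 = 18 ≡ 7 = α_err ✓ (single-error assumption holds).
Step 4: error magnitude e = S_0/v_3 = S_0·∏_{j≠3}(α_3 − α_j) = 5·9 = 45 ≡ 1 (mod 11).
Step 5: correct position 3: c_3 = r_3 − e = 7 − 1 ≡ 6 (mod 11). Hence c = [8, 10, 6, 0, 3].
  Check: interpolating c through the α_i gives m(x) = 9 + 9·x (degree < 2) with m(α_i) = c_i for every i, so c is indeed a codeword.


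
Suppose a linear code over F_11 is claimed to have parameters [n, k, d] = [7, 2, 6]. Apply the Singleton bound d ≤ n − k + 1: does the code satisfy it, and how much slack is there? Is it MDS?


Singleton RHS = n − k + 1 = 6, slack = 0, bound satisfied, MDS.

Singleton bound: d ≤ n − k + 1.
Here n = 7, k = 2, so n − k + 1 = 6.
Given d = 6, check d ≤ 6: YES.
Slack = (n − k + 1) − d = 0.
The code is MDS (slack = 0).
Description: the claimed parameters are [7, 2, 6]_11; such a code would be MDS (meets Singleton bound).


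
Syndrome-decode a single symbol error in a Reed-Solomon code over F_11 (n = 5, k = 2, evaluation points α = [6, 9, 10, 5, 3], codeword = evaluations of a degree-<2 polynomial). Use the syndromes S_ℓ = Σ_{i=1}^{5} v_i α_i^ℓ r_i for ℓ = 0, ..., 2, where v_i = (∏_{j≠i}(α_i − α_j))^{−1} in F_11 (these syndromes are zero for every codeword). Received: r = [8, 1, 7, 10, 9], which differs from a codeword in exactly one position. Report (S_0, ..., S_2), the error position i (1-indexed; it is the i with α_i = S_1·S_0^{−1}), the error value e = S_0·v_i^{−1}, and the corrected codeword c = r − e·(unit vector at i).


S = (1, 6, 3), error at position 1, error magnitude e = 3, c = [5, 1, 7, 10, 9].

Step 1: column multipliers v_i = (∏_{j≠i}(α_i − α_j))^{−1} mod 11.
  i = 1 (α = 6): (6−9)(6−10)(6−5)(6−3) = (−3)·(−4)·1·3 = 36 ≡ 3, so v_1 = 3^{−1} = 4 (mod 11).
  i = 2 (α = 9): (9−6)(9−10)(9−5)(9−3) = 3·(−1)·4·6 = −72 ≡ 5, so v_2 = 5^{−1} = 9 (mod 11).
  i = 3 (α = 10): (10−6)(10−9)(10−5)(10−3) = 4·1·5·7 = 140 ≡ 8, so v_3 = 8^{−1} = 7 (mod 11).
  i = 4 (α = 5): (5−6)(5−9)(5−10)(5−3) = (−1)·(−4)·(−5)·2 = −40 ≡ 4, so v_4 = 4^{−1} = 3 (mod 11).
  i = 5 (α = 3): (3−6)(3−9)(3−10)(3−5) = (−3)·(−6)·(−7)·(−2) = 252 ≡ 10, so v_5 = 10^{−1} = 10 (mod 11).
  v = [4, 9, 7, 3, 10].
Step 2: syndromes of r = [8, 1, 7, 10, 9] (all sums mod 11).
  S_0 = Σ v_i r_i = 4·8 + 9·1 + 7·7 + 3·10 + 10·9 = 210 ≡ 1.
  S_1 = Σ v_i α_i r_i = 4·6·8 + 9·9·1 + 7·10·7 + 3·5·10 + 10·3·9 = 1183 ≡ 6.
  α_i^2 mod 11 = [3, 4, 1, 3, 9].
  S_2 = Σ v_i α_i^2 r_i = 4·3·8 + 9·4·1 + 7·1·7 + 3·3·10 + 10·9·9 = 1081 ≡ 3.
  S = (1, 6, 3) ≠ 0, so r is not a codeword (an error is present).
Step 3: locate the error. For a single error e at position i, S_ℓ = v_i·e·α_i^ℓ, so α_err = S_1/S_0.
  S_0^{−1} = 1^{−1} = 1 (mod 11), so α_err = 6·1 = 6 ≡ 6 = α_1. Error position i = 1.
  Consistency check: S_2/S_1 = 3·2 = 6 ≡ 6 = α_err ✓ (single-error assumption holds).
Step 4: error magnitude e = S_0/v_1 = S_0·∏_{j≠1}(α_1 − α_j) = 1·3 = 3 ≡ 3 (mod 11).
Step 5: correct position 1: c_1 = r_1 − e = 8 − 3 ≡ 5 (mod 11). Hence c = [5, 1, 7, 10, 9].
  Check: interpolating c through the α_i gives m(x) = 2 + 6·x (degree < 2) with m(α_i) = c_i for every i, so c is indeed a codeword.


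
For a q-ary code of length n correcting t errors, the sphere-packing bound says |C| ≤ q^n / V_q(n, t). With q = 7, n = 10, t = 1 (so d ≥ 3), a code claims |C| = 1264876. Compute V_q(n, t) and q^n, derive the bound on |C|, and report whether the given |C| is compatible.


V_q(n, t) = 61, q^n = 282475249, Hamming bound = 4630741, |C| = 1264876 ≤ bound (satisfied).

Step 1: Compute V_q(n, t) = Σ_{j=0}^1 C(n, j) (q−1)^j.
  j = 0: C(10,0)·(6)^0 = 1·1 = 1.
  j = 1: C(10,1)·(6)^1 = 10·6 = 60.
  V_q(n, t) = 1 + 60 = 61.
Step 2: q^n = 7^10 = 282475249.
Step 3: Hamming bound ⌊q^n / V_q(n,t)⌋ = ⌊282475249/61⌋ = 4630741.
Step 4: Compare |C| = 1264876 to 4630741: satisfied.
The claimed |C| lies below the Hamming bound.


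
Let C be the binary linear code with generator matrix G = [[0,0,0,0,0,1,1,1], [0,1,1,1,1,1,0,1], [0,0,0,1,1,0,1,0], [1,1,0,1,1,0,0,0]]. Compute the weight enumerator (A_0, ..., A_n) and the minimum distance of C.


Weight distribution: A_0 = 1, A_2 = 1, A_3 = 4, A_4 = 5, A_5 = 2, A_6 = 1, A_7 = 2. Minimum distance d = 2.

Enumerate all 2^4 = 16 messages m ∈ F_2^4.
For each, compute codeword c = mG in F_2^8, then tally its weight.
  m = 0000 → c = 00000000, weight = 0.
  m = 1000 → c = 00000111, weight = 3.
  m = 0100 → c = 01111101, weight = 6.
  m = 1100 → c = 01111010, weight = 5.
  m = 0010 → c = 00011010, weight = 3.
  m = 1010 → c = 00011101, weight = 4.
  m = 0110 → c = 01100111, weight = 5.
  m = 1110 → c = 01100000, weight = 2.
  m = 0001 → c = 11011000, weight = 4.
  m = 1001 → c = 11011111, weight = 7.
  m = 0101 → c = 10100101, weight = 4.
  m = 1101 → c = 10100010, weight = 3.
  m = 0011 → c = 11000010, weight = 3.
  m = 1011 → c = 11000101, weight = 4.
  m = 0111 → c = 10111111, weight = 7.
  m = 1111 → c = 10111000, weight = 4.
Tally weights:
  weight 0: 1 codewords.
  weight 2: 1 codewords.
  weight 3: 4 codewords.
  weight 4: 5 codewords.
  weight 5: 2 codewords.
  weight 6: 1 codewords.
  weight 7: 2 codewords.
Minimum distance d = smallest w > 0 with A_w > 0 = 2.
Sanity: Σ A_w = 16 = 2^4 = 16 ✓.


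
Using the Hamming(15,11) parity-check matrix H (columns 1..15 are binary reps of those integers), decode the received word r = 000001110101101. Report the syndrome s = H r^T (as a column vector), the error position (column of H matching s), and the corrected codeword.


s = (1, 1, 0, 1)^T, error position = 13, corrected codeword c = 000001110101001

Compute s = H r^T mod 2 one row at a time:
  s_1 = 1 + 0 + 1 + 0 + 1 + 1 + 0 + 1 = 5 ≡ 1 (mod 2).
  s_2 = 0 + 0 + 1 + 1 + 1 + 1 + 0 + 1 = 5 ≡ 1 (mod 2).
  s_3 = 0 + 0 + 1 + 1 + 1 + 0 + 0 + 1 = 4 ≡ 0 (mod 2).
  s_4 = 0 + 0 + 0 + 1 + 0 + 0 + 1 + 1 = 3 ≡ 1 (mod 2).
s = (1, 1, 0, 1)^T — this equals column 13 of H (binary 1101), so error is at position 13.
Correct: flip bit 13 of r = 000001110101101 to get c = 000001110101001.


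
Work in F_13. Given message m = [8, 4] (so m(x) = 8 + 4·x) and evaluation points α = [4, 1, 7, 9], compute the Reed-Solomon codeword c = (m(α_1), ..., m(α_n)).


c = [11, 12, 10, 5]

Message polynomial: m(x) = 8 + 4·x (mod 13).
For each evaluation point α_i, compute m(α_i) mod 13:
  α_1 = 4: Horner steps 4 → 11, so m(4) = 11.
  α_2 = 1: Horner steps 4 → 12, so m(1) = 12.
  α_3 = 7: Horner steps 4 → 10, so m(7) = 10.
  α_4 = 9: Horner steps 4 → 5, so m(9) = 5.
Codeword c = [11, 12, 10, 5] ∈ F_13^4.


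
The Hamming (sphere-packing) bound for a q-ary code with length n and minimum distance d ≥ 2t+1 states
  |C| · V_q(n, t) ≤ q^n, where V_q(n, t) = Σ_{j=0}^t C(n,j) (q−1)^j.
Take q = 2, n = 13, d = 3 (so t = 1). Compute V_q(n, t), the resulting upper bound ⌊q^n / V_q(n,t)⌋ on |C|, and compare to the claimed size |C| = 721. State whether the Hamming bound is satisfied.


V_q(n, t) = 14, q^n = 8192, Hamming bound = 585, |C| = 721 > bound (violated).

Step 1: Compute V_q(n, t) = Σ_{j=0}^1 C(n, j) (q−1)^j.
  j = 0: C(13,0)·(1)^0 = 1·1 = 1.
  j = 1: C(13,1)·(1)^1 = 13·1 = 13.
  V_q(n, t) = 1 + 13 = 14.
Step 2: q^n = 2^13 = 8192.
Step 3: Hamming bound ⌊q^n / V_q(n,t)⌋ = ⌊8192/14⌋ = 585.
Step 4: Compare |C| = 721 to 585: violated.
The claimed |C| lies above the Hamming bound, so no 2-ary code of length 13 with d ≥ 3 can have 721 codewords.


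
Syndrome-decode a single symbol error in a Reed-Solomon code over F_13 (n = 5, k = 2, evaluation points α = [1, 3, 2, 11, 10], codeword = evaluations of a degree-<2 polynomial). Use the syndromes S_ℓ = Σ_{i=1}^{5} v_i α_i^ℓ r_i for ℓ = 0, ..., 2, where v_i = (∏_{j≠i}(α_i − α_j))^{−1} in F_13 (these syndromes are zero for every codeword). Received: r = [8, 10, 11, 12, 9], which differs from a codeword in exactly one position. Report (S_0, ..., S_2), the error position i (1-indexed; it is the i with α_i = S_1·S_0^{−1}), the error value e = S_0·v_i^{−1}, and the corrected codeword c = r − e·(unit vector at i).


S = (6, 5, 2), error at position 2, error magnitude e = 9, c = [8, 1, 11, 12, 9].

Step 1: column multipliers v_i = (∏_{j≠i}(α_i − α_j))^{−1} mod 13.
  i = 1 (α = 1): (1−3)(1−2)(1−11)(1−10) = (−2)·(−1)·(−10)·(−9) = 180 ≡ 11, so v_1 = 11^{−1} = 6 (mod 13).
  i = 2 (α = 3): (3−1)(3−2)(3−11)(3−10) = 2·1·(−8)·(−7) = 112 ≡ 8, so v_2 = 8^{−1} = 5 (mod 13).
  i = 3 (α = 2): (2−1)(2−3)(2−11)(2−10) = 1·(−1)·(−9)·(−8) = −72 ≡ 6, so v_3 = 6^{−1} = 11 (mod 13).
  i = 4 (α = 11): (11−1)(11−3)(11−2)(11−10) = 10·8·9·1 = 720 ≡ 5, so v_4 = 5^{−1} = 8 (mod 13).
  i = 5 (α = 10): (10−1)(10−3)(10−2)(10−11) = 9·7·8·(−1) = −504 ≡ 3, so v_5 = 3^{−1} = 9 (mod 13).
  v = [6, 5, 11, 8, 9].
Step 2: syndromes of r = [8, 10, 11, 12, 9] (all sums mod 13).
  S_0 = Σ v_i r_i = 6·8 + 5·10 + 11·11 + 8·12 + 9·9 = 396 ≡ 6.
  S_1 = Σ v_i α_i r_i = 6·1·8 + 5·3·10 + 11·2·11 + 8·11·12 + 9·10·9 = 2306 ≡ 5.
  α_i^2 mod 13 = [1, 9, 4, 4, 9].
  S_2 = Σ v_i α_i^2 r_i = 6·1·8 + 5·9·10 + 11·4·11 + 8·4·12 + 9·9·9 = 2095 ≡ 2.
  S = (6, 5, 2) ≠ 0, so r is not a codeword (an error is present).
Step 3: locate the error. For a single error e at position i, S_ℓ = v_i·e·α_i^ℓ, so α_err = S_1/S_0.
  S_0^{−1} = 6^{−1} = 11 (mod 13), so α_err = 5·11 = 55 ≡ 3 = α_2. Error position i = 2.
  Consistency check: S_2/S_1 = 2·8 = 16 ≡ 3 = α_err ✓ (single-error assumption holds).
Step 4: error magnitude e = S_0/v_2 = S_0·∏_{j≠2}(α_2 − α_j) = 6·8 = 48 ≡ 9 (mod 13).
Step 5: correct position 2: c_2 = r_2 − e = 10 − 9 ≡ 1 (mod 13). Hence c = [8, 1, 11, 12, 9].
  Check: interpolating c through the α_i gives m(x) = 5 + 3·x (degree < 2) with m(α_i) = c_i for every i, so c is indeed a codeword.


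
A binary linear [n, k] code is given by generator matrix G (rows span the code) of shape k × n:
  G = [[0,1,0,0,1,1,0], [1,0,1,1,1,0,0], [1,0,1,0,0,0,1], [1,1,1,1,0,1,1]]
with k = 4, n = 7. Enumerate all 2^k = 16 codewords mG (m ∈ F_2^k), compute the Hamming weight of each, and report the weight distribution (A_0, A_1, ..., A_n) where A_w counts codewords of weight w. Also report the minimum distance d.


Weight distribution: A_0 = 1, A_1 = 1, A_2 = 2, A_3 = 4, A_4 = 3, A_5 = 3, A_6 = 2. Minimum distance d = 1.

Enumerate all 2^4 = 16 messages m ∈ F_2^4.
For each, compute codeword c = mG in F_2^7, then tally its weight.
  m = 0000 → c = 0000000, weight = 0.
  m = 1000 → c = 0100110, weight = 3.
  m = 0100 → c = 1011100, weight = 4.
  m = 1100 → c = 1111010, weight = 5.
  m = 0010 → c = 1010001, weight = 3.
  m = 1010 → c = 1110111, weight = 6.
  m = 0110 → c = 0001101, weight = 3.
  m = 1110 → c = 0101011, weight = 4.
  m = 0001 → c = 1111011, weight = 6.
  m = 1001 → c = 1011101, weight = 5.
  m = 0101 → c = 0100111, weight = 4.
  m = 1101 → c = 0000001, weight = 1.
  m = 0011 → c = 0101010, weight = 3.
  m = 1011 → c = 0001100, weight = 2.
  m = 0111 → c = 1110110, weight = 5.
  m = 1111 → c = 1010000, weight = 2.
Tally weights:
  weight 0: 1 codewords.
  weight 1: 1 codewords.
  weight 2: 2 codewords.
  weight 3: 4 codewords.
  weight 4: 3 codewords.
  weight 5: 3 codewords.
  weight 6: 2 codewords.
Minimum distance d = smallest w > 0 with A_w > 0 = 1.
Sanity: Σ A_w = 16 = 2^4 = 16 ✓.


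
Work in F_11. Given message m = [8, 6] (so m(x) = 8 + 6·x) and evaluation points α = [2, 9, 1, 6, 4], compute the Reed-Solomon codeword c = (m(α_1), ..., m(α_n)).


c = [9, 7, 3, 0, 10]

Message polynomial: m(x) = 8 + 6·x (mod 11).
For each evaluation point α_i, compute m(α_i) mod 11:
  α_1 = 2: Horner steps 6 → 9, so m(2) = 9.
  α_2 = 9: Horner steps 6 → 7, so m(9) = 7.
  α_3 = 1: Horner steps 6 → 3, so m(1) = 3.
  α_4 = 6: Horner steps 6 → 0, so m(6) = 0.
  α_5 = 4: Horner steps 6 → 10, so m(4) = 10.
Codeword c = [9, 7, 3, 0, 10] ∈ F_11^5.


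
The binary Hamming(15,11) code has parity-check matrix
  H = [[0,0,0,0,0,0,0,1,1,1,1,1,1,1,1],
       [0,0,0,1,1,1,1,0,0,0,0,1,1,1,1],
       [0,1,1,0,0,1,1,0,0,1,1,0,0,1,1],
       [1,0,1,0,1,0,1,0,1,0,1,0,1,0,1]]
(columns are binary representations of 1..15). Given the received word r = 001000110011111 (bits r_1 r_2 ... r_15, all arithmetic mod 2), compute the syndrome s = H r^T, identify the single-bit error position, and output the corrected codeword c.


s = (0, 1, 1, 1)^T, error position = 7, corrected codeword c = 001000010011111

Compute s = H r^T mod 2 one row at a time:
  s_1 = 1 + 0 + 0 + 1 + 1 + 1 + 1 + 1 = 6 ≡ 0 (mod 2).
  s_2 = 0 + 0 + 0 + 1 + 1 + 1 + 1 + 1 = 5 ≡ 1 (mod 2).
  s_3 = 0 + 1 + 0 + 1 + 0 + 1 + 1 + 1 = 5 ≡ 1 (mod 2).
  s_4 = 0 + 1 + 0 + 1 + 0 + 1 + 1 + 1 = 5 ≡ 1 (mod 2).
s = (0, 1, 1, 1)^T — this equals column 7 of H (binary 0111), so error is at position 7.
Correct: flip bit 7 of r = 001000110011111 to get c = 001000010011111.


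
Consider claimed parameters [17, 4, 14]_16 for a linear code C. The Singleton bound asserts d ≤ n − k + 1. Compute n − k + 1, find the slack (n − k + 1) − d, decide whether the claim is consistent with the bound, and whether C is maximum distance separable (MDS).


Singleton RHS = n − k + 1 = 14, slack = 0, bound satisfied, MDS.

Singleton bound: d ≤ n − k + 1.
Here n = 17, k = 4, so n − k + 1 = 14.
Given d = 14, check d ≤ 14: YES.
Slack = (n − k + 1) − d = 0.
The code is MDS (slack = 0).
Description: the claimed parameters are [17, 4, 14]_16; such a code would be MDS (meets Singleton bound).


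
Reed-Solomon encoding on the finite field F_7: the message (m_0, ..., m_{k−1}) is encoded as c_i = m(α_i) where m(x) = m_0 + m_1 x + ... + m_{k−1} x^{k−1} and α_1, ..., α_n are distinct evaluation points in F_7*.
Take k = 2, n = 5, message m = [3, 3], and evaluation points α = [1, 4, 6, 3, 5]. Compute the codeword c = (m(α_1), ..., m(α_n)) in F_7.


c = [6, 1, 0, 5, 4]

Message polynomial: m(x) = 3 + 3·x (mod 7).
For each evaluation point α_i, compute m(α_i) mod 7:
  α_1 = 1: Horner steps 3 → 6, so m(1) = 6.
  α_2 = 4: Horner steps 3 → 1, so m(4) = 1.
  α_3 = 6: Horner steps 3 → 0, so m(6) = 0.
  α_4 = 3: Horner steps 3 → 5, so m(3) = 5.
  α_5 = 5: Horner steps 3 → 4, so m(5) = 4.
Codeword c = [6, 1, 0, 5, 4] ∈ F_7^5.


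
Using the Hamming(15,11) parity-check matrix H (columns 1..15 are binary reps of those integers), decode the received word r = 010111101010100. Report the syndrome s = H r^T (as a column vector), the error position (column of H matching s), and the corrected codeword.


s = (1, 1, 0, 1)^T, error position = 13, corrected codeword c = 010111101010000

Compute s = H r^T mod 2 one row at a time:
  s_1 = 0 + 1 + 0 + 1 + 0 + 1 + 0 + 0 = 3 ≡ 1 (mod 2).
  s_2 = 1 + 1 + 1 + 1 + 0 + 1 + 0 + 0 = 5 ≡ 1 (mod 2).
  s_3 = 1 + 0 + 1 + 1 + 0 + 1 + 0 + 0 = 4 ≡ 0 (mod 2).
  s_4 = 0 + 0 + 1 + 1 + 1 + 1 + 1 + 0 = 5 ≡ 1 (mod 2).
s = (1, 1, 0, 1)^T — this equals column 13 of H (binary 1101), so error is at position 13.
Correct: flip bit 13 of r = 010111101010100 to get c = 010111101010000.


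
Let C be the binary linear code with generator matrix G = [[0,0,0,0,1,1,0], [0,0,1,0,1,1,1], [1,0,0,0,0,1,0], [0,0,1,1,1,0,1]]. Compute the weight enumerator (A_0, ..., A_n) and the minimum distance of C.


Weight distribution: A_0 = 1, A_2 = 7, A_4 = 7, A_6 = 1. Minimum distance d = 2.

Enumerate all 2^4 = 16 messages m ∈ F_2^4.
For each, compute codeword c = mG in F_2^7, then tally its weight.
  m = 0000 → c = 0000000, weight = 0.
  m = 1000 → c = 0000110, weight = 2.
  m = 0100 → c = 0010111, weight = 4.
  m = 1100 → c = 0010001, weight = 2.
  m = 0010 → c = 1000010, weight = 2.
  m = 1010 → c = 1000100, weight = 2.
  m = 0110 → c = 1010101, weight = 4.
  m = 1110 → c = 1010011, weight = 4.
  m = 0001 → c = 0011101, weight = 4.
  m = 1001 → c = 0011011, weight = 4.
  m = 0101 → c = 0001010, weight = 2.
  m = 1101 → c = 0001100, weight = 2.
  m = 0011 → c = 1011111, weight = 6.
  m = 1011 → c = 1011001, weight = 4.
  m = 0111 → c = 1001000, weight = 2.
  m = 1111 → c = 1001110, weight = 4.
Tally weights:
  weight 0: 1 codewords.
  weight 2: 7 codewords.
  weight 4: 7 codewords.
  weight 6: 1 codewords.
Minimum distance d = smallest w > 0 with A_w > 0 = 2.
Sanity: Σ A_w = 16 = 2^4 = 16 ✓.


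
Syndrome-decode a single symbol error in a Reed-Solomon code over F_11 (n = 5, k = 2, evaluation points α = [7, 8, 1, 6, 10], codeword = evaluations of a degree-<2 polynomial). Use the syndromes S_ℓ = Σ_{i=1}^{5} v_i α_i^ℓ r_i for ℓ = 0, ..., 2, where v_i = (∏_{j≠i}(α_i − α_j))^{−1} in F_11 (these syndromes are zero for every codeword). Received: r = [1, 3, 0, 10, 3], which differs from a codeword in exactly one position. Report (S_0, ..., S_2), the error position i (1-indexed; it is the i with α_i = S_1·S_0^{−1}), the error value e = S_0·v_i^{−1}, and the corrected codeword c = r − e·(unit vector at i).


S = (1, 10, 1), error at position 5, error magnitude e = 7, c = [1, 3, 0, 10, 7].

Step 1: column multipliers v_i = (∏_{j≠i}(α_i − α_j))^{−1} mod 11.
  i = 1 (α = 7): (7−8)(7−1)(7−6)(7−10) = (−1)·6·1·(−3) = 18 ≡ 7, so v_1 = 7^{−1} = 8 (mod 11).
  i = 2 (α = 8): (8−7)(8−1)(8−6)(8−10) = 1·7·2·(−2) = −28 ≡ 5, so v_2 = 5^{−1} = 9 (mod 11).
  i = 3 (α = 1): (1−7)(1−8)(1−6)(1−10) = (−6)·(−7)·(−5)·(−9) = 1890 ≡ 9, so v_3 = 9^{−1} = 5 (mod 11).
  i = 4 (α = 6): (6−7)(6−8)(6−1)(6−10) = (−1)·(−2)·5·(−4) = −40 ≡ 4, so v_4 = 4^{−1} = 3 (mod 11).
  i = 5 (α = 10): (10−7)(10−8)(10−1)(10−6) = 3·2·9·4 = 216 ≡ 7, so v_5 = 7^{−1} = 8 (mod 11).
  v = [8, 9, 5, 3, 8].
Step 2: syndromes of r = [1, 3, 0, 10, 3] (all sums mod 11).
  S_0 = Σ v_i r_i = 8·1 + 9·3 + 5·0 + 3·10 + 8·3 = 89 ≡ 1.
  S_1 = Σ v_i α_i r_i = 8·7·1 + 9·8·3 + 5·1·0 + 3·6·10 + 8·10·3 = 692 ≡ 10.
  α_i^2 mod 11 = [5, 9, 1, 3, 1].
  S_2 = Σ v_i α_i^2 r_i = 8·5·1 + 9·9·3 + 5·1·0 + 3·3·10 + 8·1·3 = 397 ≡ 1.
  S = (1, 10, 1) ≠ 0, so r is not a codeword (an error is present).
Step 3: locate the error. For a single error e at position i, S_ℓ = v_i·e·α_i^ℓ, so α_err = S_1/S_0.
  S_0^{−1} = 1^{−1} = 1 (mod 11), so α_err = 10·1 = 10 ≡ 10 = α_5. Error position i = 5.
  Consistency check: S_2/S_1 = 1·10 = 10 ≡ 10 = α_err ✓ (single-error assumption holds).
Step 4: error magnitude e = S_0/v_5 = S_0·∏_{j≠5}(α_5 − α_j) = 1·7 = 7 ≡ 7 (mod 11).
Step 5: correct position 5: c_5 = r_5 − e = 3 − 7 ≡ 7 (mod 11). Hence c = [1, 3, 0, 10, 7].
  Check: interpolating c through the α_i gives m(x) = 9 + 2·x (degree < 2) with m(α_i) = c_i for every i, so c is indeed a codeword.
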